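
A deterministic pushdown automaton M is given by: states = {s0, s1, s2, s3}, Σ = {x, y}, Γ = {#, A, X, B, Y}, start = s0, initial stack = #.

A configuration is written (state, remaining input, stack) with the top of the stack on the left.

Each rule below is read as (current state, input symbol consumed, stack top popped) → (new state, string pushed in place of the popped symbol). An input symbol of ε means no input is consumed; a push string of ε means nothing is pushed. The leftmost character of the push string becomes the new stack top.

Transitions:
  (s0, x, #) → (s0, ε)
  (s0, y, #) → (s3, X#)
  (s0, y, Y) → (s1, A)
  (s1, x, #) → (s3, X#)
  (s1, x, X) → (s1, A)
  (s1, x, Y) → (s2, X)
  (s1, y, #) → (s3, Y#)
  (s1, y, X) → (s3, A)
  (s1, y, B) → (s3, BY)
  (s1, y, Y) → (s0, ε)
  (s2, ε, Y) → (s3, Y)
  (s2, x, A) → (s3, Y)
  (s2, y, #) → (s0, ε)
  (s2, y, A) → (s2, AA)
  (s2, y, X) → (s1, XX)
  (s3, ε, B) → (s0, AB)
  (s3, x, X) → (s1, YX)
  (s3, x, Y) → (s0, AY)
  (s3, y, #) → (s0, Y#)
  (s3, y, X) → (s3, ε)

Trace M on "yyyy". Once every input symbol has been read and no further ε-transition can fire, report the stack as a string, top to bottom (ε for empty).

(s0, yyyy, #) ⊢ (s3, yyy, X#) ⊢ (s3, yy, #) ⊢ (s0, y, Y#) ⊢ (s1, ε, A#)
All input consumed in state s1 with stack A#.

A#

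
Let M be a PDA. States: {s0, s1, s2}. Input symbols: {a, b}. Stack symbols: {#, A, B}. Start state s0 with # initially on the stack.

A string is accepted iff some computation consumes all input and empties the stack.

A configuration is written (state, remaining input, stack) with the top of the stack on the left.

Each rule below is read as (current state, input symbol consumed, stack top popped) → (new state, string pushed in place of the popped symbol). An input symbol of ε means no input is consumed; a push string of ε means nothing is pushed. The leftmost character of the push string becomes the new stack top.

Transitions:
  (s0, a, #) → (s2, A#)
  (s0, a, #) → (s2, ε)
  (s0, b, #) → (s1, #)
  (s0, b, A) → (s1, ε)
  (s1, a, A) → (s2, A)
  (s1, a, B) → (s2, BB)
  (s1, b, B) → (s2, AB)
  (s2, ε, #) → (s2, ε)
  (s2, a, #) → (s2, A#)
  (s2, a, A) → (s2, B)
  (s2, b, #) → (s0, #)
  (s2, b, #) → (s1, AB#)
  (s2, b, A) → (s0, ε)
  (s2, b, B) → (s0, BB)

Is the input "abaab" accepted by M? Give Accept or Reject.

Reject

No computation consumes all input and empties the stack.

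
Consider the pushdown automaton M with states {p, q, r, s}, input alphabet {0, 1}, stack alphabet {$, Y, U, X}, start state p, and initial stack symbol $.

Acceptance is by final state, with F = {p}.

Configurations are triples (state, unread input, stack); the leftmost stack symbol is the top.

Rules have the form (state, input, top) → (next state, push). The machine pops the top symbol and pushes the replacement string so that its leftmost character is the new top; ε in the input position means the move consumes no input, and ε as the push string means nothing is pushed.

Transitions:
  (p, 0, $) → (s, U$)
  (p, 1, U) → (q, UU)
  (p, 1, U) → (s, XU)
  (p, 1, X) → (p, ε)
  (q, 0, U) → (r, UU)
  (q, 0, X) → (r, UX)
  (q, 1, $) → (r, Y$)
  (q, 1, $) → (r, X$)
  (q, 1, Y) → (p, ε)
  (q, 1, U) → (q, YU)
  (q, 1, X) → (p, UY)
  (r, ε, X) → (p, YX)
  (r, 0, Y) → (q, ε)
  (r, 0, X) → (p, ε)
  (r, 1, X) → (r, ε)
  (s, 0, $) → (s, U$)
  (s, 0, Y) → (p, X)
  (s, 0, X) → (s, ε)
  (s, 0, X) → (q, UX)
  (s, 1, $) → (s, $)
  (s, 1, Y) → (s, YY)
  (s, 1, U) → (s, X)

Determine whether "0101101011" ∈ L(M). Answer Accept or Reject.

Accept

One accepting computation: (p, 0101101011, $) ⊢ (s, 101101011, U$) ⊢ (s, 01101011, X$) ⊢ (s, 1101011, $) ⊢ (s, 101011, $) ⊢ (s, 01011, $) ⊢ (s, 1011, U$) ⊢ (s, 011, X$) ⊢ (q, 11, UX$) ⊢ (q, 1, YUX$) ⊢ (p, ε, UX$)
All input consumed and state p ∈ F.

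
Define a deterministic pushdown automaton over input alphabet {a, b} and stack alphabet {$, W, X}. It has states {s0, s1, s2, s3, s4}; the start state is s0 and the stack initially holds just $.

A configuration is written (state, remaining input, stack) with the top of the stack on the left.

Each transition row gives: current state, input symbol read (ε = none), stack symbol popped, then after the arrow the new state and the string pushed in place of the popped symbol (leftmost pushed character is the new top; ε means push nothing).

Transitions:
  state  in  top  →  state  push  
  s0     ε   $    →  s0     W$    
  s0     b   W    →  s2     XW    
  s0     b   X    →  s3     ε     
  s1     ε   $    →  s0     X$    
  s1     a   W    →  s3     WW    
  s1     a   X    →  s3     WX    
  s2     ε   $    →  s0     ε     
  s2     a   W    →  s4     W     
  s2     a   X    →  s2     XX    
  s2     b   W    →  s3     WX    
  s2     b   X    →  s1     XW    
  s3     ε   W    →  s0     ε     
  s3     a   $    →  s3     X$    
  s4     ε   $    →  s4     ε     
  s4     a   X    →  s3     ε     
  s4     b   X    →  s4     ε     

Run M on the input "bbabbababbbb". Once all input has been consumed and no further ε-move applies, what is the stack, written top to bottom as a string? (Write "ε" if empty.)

XWW$

(s0, bbabbababbbb, $)
  ε-move, top $: go to s0, push W$ → (s0, bbabbababbbb, W$)
  read b, top W: go to s2, push XW → (s2, babbababbbb, XW$)
  read b, top X: go to s1, push XW → (s1, abbababbbb, XWW$)
  read a, top X: go to s3, push WX → (s3, bbababbbb, WXWW$)
  ε-move, top W: go to s0, push ε → (s0, bbababbbb, XWW$)
  read b, top X: go to s3, push ε → (s3, bababbbb, WW$)
  ε-move, top W: go to s0, push ε → (s0, bababbbb, W$)
  read b, top W: go to s2, push XW → (s2, ababbbb, XW$)
  read a, top X: go to s2, push XX → (s2, babbbb, XXW$)
  read b, top X: go to s1, push XW → (s1, abbbb, XWXW$)
  read a, top X: go to s3, push WX → (s3, bbbb, WXWXW$)
  ε-move, top W: go to s0, push ε → (s0, bbbb, XWXW$)
  read b, top X: go to s3, push ε → (s3, bbb, WXW$)
  ε-move, top W: go to s0, push ε → (s0, bbb, XW$)
  read b, top X: go to s3, push ε → (s3, bb, W$)
  ε-move, top W: go to s0, push ε → (s0, bb, $)
  ε-move, top $: go to s0, push W$ → (s0, bb, W$)
  read b, top W: go to s2, push XW → (s2, b, XW$)
  read b, top X: go to s1, push XW → (s1, ε, XWW$)
All input consumed in state s1 with stack XWW$.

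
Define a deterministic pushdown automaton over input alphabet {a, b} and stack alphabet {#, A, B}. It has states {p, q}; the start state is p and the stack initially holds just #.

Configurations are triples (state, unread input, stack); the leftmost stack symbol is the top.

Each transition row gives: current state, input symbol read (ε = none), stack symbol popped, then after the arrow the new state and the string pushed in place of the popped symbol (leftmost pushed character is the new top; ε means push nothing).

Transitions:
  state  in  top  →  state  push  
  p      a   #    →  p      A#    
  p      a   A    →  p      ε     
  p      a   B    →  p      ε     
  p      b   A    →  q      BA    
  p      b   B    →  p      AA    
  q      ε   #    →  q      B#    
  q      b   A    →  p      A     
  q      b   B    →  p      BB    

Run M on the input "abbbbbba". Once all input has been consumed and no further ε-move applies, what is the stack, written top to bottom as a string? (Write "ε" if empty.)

(p, abbbbbba, #) ⊢ (p, bbbbbba, A#) ⊢ (q, bbbbba, BA#) ⊢ (p, bbbba, BBA#) ⊢ (p, bbba, AABA#) ⊢ (q, bba, BAABA#) ⊢ (p, ba, BBAABA#) ⊢ (p, a, AABAABA#) ⊢ (p, ε, ABAABA#)
All input consumed in state p with stack ABAABA#.

ABAABA#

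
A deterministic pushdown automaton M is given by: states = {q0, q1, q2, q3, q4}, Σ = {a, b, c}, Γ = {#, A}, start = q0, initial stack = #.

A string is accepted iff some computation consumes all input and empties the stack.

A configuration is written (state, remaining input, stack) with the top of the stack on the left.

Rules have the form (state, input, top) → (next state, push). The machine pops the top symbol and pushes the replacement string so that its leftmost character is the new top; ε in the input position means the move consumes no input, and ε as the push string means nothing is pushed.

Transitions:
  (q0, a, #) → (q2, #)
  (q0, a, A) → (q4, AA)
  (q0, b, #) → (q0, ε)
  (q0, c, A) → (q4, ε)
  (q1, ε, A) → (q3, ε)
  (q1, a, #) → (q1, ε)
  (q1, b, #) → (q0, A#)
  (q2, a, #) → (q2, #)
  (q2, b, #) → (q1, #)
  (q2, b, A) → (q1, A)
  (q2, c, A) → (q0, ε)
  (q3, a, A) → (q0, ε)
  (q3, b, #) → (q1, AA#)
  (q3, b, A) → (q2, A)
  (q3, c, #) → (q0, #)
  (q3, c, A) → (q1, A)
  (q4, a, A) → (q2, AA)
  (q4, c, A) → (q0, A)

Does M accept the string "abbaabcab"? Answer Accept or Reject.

Accept

(q0, abbaabcab, #)
  read a, top #: go to q2, push # → (q2, bbaabcab, #)
  read b, top #: go to q1, push # → (q1, baabcab, #)
  read b, top #: go to q0, push A# → (q0, aabcab, A#)
  read a, top A: go to q4, push AA → (q4, abcab, AA#)
  read a, top A: go to q2, push AA → (q2, bcab, AAA#)
  read b, top A: go to q1, push A → (q1, cab, AAA#)
  ε-move, top A: go to q3, push ε → (q3, cab, AA#)
  read c, top A: go to q1, push A → (q1, ab, AA#)
  ε-move, top A: go to q3, push ε → (q3, ab, A#)
  read a, top A: go to q0, push ε → (q0, b, #)
  read b, top #: go to q0, push ε → (q0, ε, ε)
All input consumed and the stack is empty.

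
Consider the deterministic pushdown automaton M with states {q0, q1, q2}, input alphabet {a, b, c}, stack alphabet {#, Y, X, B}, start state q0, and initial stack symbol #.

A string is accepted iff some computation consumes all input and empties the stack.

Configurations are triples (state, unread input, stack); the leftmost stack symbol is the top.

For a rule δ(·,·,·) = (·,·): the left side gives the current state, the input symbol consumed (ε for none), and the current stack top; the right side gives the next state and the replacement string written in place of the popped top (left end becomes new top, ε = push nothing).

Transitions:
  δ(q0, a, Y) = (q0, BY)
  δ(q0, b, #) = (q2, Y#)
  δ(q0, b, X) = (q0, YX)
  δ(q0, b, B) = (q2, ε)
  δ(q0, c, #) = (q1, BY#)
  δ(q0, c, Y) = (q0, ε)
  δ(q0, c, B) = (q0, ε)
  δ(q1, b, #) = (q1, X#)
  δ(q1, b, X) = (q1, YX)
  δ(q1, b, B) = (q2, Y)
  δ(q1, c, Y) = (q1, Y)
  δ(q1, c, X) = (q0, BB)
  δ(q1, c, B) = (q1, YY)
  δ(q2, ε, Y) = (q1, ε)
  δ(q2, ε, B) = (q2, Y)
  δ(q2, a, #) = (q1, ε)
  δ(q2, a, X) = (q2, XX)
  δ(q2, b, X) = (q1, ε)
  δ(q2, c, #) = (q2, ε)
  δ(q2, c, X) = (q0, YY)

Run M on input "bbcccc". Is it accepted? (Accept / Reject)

(q0, bbcccc, #) ⊢ (q2, bcccc, Y#) ⊢ (q1, bcccc, #) ⊢ (q1, cccc, X#) ⊢ (q0, ccc, BB#) ⊢ (q0, cc, B#) ⊢ (q0, c, #) ⊢ (q1, ε, BY#)
All input consumed; stack is BY#, not empty, and no further ε-move applies.

Reject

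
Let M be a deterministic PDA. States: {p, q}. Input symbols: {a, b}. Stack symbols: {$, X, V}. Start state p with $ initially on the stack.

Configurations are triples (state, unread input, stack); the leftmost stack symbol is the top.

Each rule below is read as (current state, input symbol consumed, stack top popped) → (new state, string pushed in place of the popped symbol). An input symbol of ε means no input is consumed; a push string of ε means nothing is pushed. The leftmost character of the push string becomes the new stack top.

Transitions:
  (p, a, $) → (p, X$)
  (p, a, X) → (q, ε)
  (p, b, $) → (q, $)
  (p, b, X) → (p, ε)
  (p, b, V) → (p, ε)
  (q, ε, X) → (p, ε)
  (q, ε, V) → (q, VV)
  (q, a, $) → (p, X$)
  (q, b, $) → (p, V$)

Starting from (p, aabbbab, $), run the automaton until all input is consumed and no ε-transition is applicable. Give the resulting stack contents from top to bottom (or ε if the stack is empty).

(p, aabbbab, $)
  read a, top $: go to p, push X$ → (p, abbbab, X$)
  read a, top X: go to q, push ε → (q, bbbab, $)
  read b, top $: go to p, push V$ → (p, bbab, V$)
  read b, top V: go to p, push ε → (p, bab, $)
  read b, top $: go to q, push $ → (q, ab, $)
  read a, top $: go to p, push X$ → (p, b, X$)
  read b, top X: go to p, push ε → (p, ε, $)
All input consumed in state p with stack $.

$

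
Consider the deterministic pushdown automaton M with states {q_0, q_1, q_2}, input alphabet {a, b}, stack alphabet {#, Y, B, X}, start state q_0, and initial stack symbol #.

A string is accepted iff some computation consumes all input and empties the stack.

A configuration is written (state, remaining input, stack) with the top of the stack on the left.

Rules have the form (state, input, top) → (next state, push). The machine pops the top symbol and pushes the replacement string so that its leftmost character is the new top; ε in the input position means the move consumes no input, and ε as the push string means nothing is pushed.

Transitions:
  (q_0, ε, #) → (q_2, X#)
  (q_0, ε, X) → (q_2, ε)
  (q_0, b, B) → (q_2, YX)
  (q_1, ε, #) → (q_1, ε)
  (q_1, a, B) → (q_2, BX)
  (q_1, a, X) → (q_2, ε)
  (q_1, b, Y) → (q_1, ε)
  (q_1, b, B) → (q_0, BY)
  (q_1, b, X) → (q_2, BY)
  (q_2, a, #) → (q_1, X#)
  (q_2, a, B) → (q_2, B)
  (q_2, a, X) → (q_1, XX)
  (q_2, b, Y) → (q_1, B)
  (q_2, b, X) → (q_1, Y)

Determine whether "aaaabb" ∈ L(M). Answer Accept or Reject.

Accept

(q_0, aaaabb, #) ⊢ (q_2, aaaabb, X#) ⊢ (q_1, aaabb, XX#) ⊢ (q_2, aabb, X#) ⊢ (q_1, abb, XX#) ⊢ (q_2, bb, X#) ⊢ (q_1, b, Y#) ⊢ (q_1, ε, #) ⊢ (q_1, ε, ε)
All input consumed and the stack is empty.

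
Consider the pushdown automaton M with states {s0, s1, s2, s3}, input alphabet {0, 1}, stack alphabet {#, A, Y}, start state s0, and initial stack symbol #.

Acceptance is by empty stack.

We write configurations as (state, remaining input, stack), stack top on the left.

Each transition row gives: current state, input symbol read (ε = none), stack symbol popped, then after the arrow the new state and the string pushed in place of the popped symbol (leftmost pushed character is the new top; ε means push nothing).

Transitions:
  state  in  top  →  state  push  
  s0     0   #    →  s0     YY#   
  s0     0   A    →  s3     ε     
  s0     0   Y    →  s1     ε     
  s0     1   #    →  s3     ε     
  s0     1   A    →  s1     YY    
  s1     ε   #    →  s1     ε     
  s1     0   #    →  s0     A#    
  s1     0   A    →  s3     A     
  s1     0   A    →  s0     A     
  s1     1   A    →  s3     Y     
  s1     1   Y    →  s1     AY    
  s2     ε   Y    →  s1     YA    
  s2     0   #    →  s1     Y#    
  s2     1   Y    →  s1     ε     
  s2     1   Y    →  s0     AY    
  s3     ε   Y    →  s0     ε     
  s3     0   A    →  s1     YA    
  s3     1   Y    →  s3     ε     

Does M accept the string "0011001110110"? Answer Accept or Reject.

One accepting computation: (s0, 0011001110110, #) ⊢ (s0, 011001110110, YY#) ⊢ (s1, 11001110110, Y#) ⊢ (s1, 1001110110, AY#) ⊢ (s3, 001110110, YY#) ⊢ (s0, 001110110, Y#) ⊢ (s1, 01110110, #) ⊢ (s0, 1110110, A#) ⊢ (s1, 110110, YY#) ⊢ (s1, 10110, AYY#) ⊢ (s3, 0110, YYY#) ⊢ (s0, 0110, YY#) ⊢ (s1, 110, Y#) ⊢ (s1, 10, AY#) ⊢ (s3, 0, YY#) ⊢ (s0, 0, Y#) ⊢ (s1, ε, #) ⊢ (s1, ε, ε)
All input consumed and the stack is empty.

Accept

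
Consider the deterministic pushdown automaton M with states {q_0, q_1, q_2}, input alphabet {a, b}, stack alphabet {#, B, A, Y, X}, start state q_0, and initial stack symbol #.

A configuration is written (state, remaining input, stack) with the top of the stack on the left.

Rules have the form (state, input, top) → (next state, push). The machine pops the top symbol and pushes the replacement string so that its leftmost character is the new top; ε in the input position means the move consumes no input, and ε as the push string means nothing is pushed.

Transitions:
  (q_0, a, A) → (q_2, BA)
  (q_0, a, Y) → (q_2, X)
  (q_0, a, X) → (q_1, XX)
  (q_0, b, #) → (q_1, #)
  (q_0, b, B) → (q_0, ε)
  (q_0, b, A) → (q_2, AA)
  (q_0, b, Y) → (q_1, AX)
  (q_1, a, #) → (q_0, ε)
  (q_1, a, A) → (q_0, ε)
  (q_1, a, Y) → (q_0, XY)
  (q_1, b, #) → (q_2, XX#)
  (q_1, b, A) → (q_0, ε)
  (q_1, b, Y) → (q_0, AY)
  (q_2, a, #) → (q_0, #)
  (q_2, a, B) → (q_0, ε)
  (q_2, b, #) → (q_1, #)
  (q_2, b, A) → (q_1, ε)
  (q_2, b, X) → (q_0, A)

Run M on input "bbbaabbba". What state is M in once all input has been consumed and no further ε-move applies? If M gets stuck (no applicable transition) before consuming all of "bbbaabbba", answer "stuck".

(q_0, bbbaabbba, #)
  read b, top #: go to q_1, push # → (q_1, bbaabbba, #)
  read b, top #: go to q_2, push XX# → (q_2, baabbba, XX#)
  read b, top X: go to q_0, push A → (q_0, aabbba, AX#)
  read a, top A: go to q_2, push BA → (q_2, abbba, BAX#)
  read a, top B: go to q_0, push ε → (q_0, bbba, AX#)
  read b, top A: go to q_2, push AA → (q_2, bba, AAX#)
  read b, top A: go to q_1, push ε → (q_1, ba, AX#)
  read b, top A: go to q_0, push ε → (q_0, a, X#)
  read a, top X: go to q_1, push XX → (q_1, ε, XX#)
All input consumed; M is in state q_1.

q_1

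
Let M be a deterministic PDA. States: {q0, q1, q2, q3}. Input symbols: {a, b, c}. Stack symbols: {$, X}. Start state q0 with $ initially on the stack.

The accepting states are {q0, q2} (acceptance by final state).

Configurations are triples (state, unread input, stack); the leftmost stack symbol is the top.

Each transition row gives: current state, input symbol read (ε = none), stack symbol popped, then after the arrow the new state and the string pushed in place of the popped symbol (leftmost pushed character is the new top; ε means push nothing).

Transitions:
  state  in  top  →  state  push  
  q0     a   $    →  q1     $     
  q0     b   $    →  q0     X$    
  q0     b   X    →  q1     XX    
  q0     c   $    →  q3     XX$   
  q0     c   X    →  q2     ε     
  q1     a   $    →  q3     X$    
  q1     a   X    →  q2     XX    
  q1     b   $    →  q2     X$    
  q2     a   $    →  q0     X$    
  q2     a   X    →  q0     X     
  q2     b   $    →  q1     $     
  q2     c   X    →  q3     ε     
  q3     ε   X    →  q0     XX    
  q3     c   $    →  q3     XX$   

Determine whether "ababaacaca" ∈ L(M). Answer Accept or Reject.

Accept

(q0, ababaacaca, $) ⊢ (q1, babaacaca, $) ⊢ (q2, abaacaca, X$) ⊢ (q0, baacaca, X$) ⊢ (q1, aacaca, XX$) ⊢ (q2, acaca, XXX$) ⊢ (q0, caca, XXX$) ⊢ (q2, aca, XX$) ⊢ (q0, ca, XX$) ⊢ (q2, a, X$) ⊢ (q0, ε, X$)
All input consumed; state q0 ∈ F.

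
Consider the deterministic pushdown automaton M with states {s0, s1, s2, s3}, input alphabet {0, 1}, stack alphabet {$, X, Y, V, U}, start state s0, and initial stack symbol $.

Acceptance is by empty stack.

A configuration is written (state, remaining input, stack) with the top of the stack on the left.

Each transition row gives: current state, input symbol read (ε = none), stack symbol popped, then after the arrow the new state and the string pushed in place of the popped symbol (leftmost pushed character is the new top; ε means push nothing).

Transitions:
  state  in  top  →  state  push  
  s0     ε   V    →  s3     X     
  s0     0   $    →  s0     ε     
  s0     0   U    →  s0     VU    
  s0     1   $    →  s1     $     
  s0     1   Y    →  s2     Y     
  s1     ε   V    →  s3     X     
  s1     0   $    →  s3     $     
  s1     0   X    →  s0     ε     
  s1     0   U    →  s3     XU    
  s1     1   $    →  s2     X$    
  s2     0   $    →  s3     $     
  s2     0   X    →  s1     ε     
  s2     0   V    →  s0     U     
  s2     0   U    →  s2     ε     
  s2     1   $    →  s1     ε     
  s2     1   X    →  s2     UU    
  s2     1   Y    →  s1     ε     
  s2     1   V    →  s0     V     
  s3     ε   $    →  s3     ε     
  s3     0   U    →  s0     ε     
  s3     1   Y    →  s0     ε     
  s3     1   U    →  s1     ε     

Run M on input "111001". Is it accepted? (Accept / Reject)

(s0, 111001, $) ⊢ (s1, 11001, $) ⊢ (s2, 1001, X$) ⊢ (s2, 001, UU$) ⊢ (s2, 01, U$) ⊢ (s2, 1, $) ⊢ (s1, ε, ε)
All input consumed and the stack is empty.

Accept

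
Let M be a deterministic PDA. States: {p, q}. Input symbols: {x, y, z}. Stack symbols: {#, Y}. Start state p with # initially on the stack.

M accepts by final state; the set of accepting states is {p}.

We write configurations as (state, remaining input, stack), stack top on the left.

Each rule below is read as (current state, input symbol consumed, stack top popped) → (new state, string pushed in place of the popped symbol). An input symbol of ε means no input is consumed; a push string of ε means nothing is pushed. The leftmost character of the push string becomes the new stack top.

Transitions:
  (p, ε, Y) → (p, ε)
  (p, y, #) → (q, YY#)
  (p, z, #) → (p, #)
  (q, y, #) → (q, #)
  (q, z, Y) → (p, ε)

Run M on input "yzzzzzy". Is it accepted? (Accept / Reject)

Reject

(p, yzzzzzy, #)
  read y, top #: go to q, push YY# → (q, zzzzzy, YY#)
  read z, top Y: go to p, push ε → (p, zzzzy, Y#)
  ε-move, top Y: go to p, push ε → (p, zzzzy, #)
  read z, top #: go to p, push # → (p, zzzy, #)
  read z, top #: go to p, push # → (p, zzy, #)
  read z, top #: go to p, push # → (p, zy, #)
  read z, top #: go to p, push # → (p, y, #)
  read y, top #: go to q, push YY# → (q, ε, YY#)
All input consumed; state q ∉ F and no further ε-move applies.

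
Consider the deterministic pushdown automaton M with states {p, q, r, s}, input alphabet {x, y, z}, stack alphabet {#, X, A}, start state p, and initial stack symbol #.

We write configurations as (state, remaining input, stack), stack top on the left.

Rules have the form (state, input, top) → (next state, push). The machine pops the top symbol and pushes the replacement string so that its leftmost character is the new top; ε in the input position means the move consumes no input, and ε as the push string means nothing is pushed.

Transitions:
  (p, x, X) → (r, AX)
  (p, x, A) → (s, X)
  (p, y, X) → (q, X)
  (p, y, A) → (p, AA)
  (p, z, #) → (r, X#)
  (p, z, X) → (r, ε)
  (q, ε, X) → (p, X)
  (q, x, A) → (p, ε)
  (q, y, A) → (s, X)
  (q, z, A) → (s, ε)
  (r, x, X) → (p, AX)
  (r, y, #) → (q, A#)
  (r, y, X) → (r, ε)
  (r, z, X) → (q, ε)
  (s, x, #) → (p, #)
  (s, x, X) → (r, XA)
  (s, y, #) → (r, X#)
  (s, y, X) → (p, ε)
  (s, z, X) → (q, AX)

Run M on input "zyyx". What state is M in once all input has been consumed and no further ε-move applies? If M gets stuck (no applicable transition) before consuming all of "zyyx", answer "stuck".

(p, zyyx, #)
  read z, top #: go to r, push X# → (r, yyx, X#)
  read y, top X: go to r, push ε → (r, yx, #)
  read y, top #: go to q, push A# → (q, x, A#)
  read x, top A: go to p, push ε → (p, ε, #)
All input consumed; M is in state p.

p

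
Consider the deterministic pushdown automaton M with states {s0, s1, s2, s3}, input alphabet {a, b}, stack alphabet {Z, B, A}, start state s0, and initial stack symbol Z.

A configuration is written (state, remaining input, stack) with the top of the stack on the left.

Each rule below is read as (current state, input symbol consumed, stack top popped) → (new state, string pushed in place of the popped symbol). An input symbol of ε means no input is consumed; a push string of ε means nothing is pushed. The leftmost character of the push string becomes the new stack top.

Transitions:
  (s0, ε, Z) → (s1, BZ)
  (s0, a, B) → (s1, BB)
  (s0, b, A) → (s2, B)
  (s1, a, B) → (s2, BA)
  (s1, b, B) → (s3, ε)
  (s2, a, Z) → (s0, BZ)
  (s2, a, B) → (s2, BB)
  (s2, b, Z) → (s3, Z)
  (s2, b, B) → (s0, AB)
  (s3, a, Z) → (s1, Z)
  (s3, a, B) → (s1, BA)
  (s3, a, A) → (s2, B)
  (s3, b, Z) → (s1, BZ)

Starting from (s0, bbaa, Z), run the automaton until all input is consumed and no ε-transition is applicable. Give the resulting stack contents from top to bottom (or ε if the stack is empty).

BBAZ

(s0, bbaa, Z) ⊢ (s1, bbaa, BZ) ⊢ (s3, baa, Z) ⊢ (s1, aa, BZ) ⊢ (s2, a, BAZ) ⊢ (s2, ε, BBAZ)
All input consumed in state s2 with stack BBAZ.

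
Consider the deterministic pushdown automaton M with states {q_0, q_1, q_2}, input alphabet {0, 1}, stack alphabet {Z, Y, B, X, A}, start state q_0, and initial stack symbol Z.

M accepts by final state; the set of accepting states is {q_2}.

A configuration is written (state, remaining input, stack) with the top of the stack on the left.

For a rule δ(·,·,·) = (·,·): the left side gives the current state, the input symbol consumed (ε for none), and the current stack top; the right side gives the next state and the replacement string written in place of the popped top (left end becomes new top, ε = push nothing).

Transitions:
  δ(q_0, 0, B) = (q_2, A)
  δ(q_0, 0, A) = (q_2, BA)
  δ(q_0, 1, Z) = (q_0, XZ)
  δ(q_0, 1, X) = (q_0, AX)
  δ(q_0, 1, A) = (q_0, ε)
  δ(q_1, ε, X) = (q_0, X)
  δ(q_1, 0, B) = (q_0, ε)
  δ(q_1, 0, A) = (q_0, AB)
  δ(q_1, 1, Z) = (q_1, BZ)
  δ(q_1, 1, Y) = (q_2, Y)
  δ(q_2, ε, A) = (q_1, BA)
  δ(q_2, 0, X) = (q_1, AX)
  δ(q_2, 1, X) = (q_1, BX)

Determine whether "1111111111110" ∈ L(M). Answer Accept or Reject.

Accept

(q_0, 1111111111110, Z)
  read 1, top Z: go to q_0, push XZ → (q_0, 111111111110, XZ)
  read 1, top X: go to q_0, push AX → (q_0, 11111111110, AXZ)
  read 1, top A: go to q_0, push ε → (q_0, 1111111110, XZ)
  read 1, top X: go to q_0, push AX → (q_0, 111111110, AXZ)
  read 1, top A: go to q_0, push ε → (q_0, 11111110, XZ)
  read 1, top X: go to q_0, push AX → (q_0, 1111110, AXZ)
  read 1, top A: go to q_0, push ε → (q_0, 111110, XZ)
  read 1, top X: go to q_0, push AX → (q_0, 11110, AXZ)
  read 1, top A: go to q_0, push ε → (q_0, 1110, XZ)
  read 1, top X: go to q_0, push AX → (q_0, 110, AXZ)
  read 1, top A: go to q_0, push ε → (q_0, 10, XZ)
  read 1, top X: go to q_0, push AX → (q_0, 0, AXZ)
  read 0, top A: go to q_2, push BA → (q_2, ε, BAXZ)
All input consumed; state q_2 ∈ F.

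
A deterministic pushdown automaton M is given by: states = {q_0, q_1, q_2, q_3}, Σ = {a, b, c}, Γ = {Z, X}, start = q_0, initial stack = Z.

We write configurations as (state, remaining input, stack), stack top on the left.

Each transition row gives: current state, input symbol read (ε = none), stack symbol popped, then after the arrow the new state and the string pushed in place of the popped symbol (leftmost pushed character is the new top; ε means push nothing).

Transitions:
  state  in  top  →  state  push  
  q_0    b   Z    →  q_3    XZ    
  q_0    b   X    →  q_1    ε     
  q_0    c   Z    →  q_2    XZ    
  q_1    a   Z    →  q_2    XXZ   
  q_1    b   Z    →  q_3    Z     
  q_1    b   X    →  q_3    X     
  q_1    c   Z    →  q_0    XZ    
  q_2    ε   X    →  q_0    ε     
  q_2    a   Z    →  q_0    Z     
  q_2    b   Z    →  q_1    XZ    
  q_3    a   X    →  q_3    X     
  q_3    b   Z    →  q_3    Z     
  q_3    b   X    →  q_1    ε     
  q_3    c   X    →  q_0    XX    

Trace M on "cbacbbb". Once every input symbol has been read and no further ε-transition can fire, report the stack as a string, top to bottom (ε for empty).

(q_0, cbacbbb, Z)
  read c, top Z: go to q_2, push XZ → (q_2, bacbbb, XZ)
  ε-move, top X: go to q_0, push ε → (q_0, bacbbb, Z)
  read b, top Z: go to q_3, push XZ → (q_3, acbbb, XZ)
  read a, top X: go to q_3, push X → (q_3, cbbb, XZ)
  read c, top X: go to q_0, push XX → (q_0, bbb, XXZ)
  read b, top X: go to q_1, push ε → (q_1, bb, XZ)
  read b, top X: go to q_3, push X → (q_3, b, XZ)
  read b, top X: go to q_1, push ε → (q_1, ε, Z)
All input consumed in state q_1 with stack Z.

Z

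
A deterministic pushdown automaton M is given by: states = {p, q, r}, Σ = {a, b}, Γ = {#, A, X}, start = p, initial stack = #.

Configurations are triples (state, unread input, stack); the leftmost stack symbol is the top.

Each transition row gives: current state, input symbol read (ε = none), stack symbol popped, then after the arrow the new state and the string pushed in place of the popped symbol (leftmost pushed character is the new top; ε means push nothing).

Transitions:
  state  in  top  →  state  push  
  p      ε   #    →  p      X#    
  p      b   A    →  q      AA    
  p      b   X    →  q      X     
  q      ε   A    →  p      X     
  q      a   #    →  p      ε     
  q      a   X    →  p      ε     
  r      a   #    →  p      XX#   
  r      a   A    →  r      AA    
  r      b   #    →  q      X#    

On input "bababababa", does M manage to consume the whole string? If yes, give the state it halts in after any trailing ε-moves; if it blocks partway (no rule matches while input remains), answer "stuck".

(p, bababababa, #) ⊢ (p, bababababa, X#) ⊢ (q, ababababa, X#) ⊢ (p, babababa, #) ⊢ (p, babababa, X#) ⊢ (q, abababa, X#) ⊢ (p, bababa, #) ⊢ (p, bababa, X#) ⊢ (q, ababa, X#) ⊢ (p, baba, #) ⊢ (p, baba, X#) ⊢ (q, aba, X#) ⊢ (p, ba, #) ⊢ (p, ba, X#) ⊢ (q, a, X#) ⊢ (p, ε, #) ⊢ (p, ε, X#)
All input consumed; M is in state p.

p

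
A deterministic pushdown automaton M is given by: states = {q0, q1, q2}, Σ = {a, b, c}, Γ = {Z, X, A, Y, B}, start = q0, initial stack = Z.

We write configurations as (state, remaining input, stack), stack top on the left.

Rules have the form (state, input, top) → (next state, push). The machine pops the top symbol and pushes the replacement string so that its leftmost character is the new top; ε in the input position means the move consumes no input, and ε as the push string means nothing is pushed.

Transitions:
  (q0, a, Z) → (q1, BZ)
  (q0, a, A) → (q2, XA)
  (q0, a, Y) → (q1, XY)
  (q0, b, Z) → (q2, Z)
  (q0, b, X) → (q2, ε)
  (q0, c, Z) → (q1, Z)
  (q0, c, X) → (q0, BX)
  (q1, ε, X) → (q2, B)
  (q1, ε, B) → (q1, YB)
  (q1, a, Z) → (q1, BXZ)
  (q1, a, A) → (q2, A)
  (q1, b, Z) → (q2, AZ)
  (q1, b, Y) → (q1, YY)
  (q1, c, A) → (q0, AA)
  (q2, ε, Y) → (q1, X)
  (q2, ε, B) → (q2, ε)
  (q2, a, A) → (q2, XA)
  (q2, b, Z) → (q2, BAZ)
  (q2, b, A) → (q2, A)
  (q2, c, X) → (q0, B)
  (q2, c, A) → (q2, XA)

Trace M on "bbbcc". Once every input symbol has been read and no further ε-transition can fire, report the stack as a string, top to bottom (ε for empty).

BAZ

(q0, bbbcc, Z) ⊢ (q2, bbcc, Z) ⊢ (q2, bcc, BAZ) ⊢ (q2, bcc, AZ) ⊢ (q2, cc, AZ) ⊢ (q2, c, XAZ) ⊢ (q0, ε, BAZ)
All input consumed in state q0 with stack BAZ.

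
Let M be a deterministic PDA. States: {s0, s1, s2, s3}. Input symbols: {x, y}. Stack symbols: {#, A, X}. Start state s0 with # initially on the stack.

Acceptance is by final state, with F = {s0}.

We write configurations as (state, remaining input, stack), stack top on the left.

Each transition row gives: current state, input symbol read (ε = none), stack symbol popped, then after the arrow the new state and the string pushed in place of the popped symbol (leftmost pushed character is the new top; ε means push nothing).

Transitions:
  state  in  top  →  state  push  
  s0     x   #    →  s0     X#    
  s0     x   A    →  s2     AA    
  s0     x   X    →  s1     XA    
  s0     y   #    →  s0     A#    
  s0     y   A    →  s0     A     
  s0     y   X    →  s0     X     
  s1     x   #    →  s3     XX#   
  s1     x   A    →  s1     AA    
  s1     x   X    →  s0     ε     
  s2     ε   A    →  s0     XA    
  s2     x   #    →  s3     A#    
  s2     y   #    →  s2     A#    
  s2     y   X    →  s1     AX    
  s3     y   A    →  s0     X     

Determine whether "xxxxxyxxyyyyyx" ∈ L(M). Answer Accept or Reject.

Reject

(s0, xxxxxyxxyyyyyx, #) ⊢ (s0, xxxxyxxyyyyyx, X#) ⊢ (s1, xxxyxxyyyyyx, XA#) ⊢ (s0, xxyxxyyyyyx, A#) ⊢ (s2, xyxxyyyyyx, AA#) ⊢ (s0, xyxxyyyyyx, XAA#) ⊢ (s1, yxxyyyyyx, XAAA#)
No transition applies at (s1, yxxyyyyyx, XAAA#); input not fully consumed.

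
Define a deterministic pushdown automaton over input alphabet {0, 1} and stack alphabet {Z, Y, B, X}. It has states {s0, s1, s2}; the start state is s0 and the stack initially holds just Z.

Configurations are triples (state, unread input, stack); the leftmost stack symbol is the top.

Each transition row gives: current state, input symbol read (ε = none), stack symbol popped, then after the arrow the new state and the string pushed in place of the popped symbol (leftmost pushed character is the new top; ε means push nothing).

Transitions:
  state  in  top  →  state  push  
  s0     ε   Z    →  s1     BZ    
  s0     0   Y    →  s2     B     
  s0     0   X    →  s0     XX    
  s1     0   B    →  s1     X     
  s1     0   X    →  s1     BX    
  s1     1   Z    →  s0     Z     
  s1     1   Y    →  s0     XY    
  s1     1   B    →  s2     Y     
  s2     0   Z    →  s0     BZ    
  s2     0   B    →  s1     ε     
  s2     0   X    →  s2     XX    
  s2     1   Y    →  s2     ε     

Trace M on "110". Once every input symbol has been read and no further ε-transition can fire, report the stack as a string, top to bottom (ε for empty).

(s0, 110, Z)
  ε-move, top Z: go to s1, push BZ → (s1, 110, BZ)
  read 1, top B: go to s2, push Y → (s2, 10, YZ)
  read 1, top Y: go to s2, push ε → (s2, 0, Z)
  read 0, top Z: go to s0, push BZ → (s0, ε, BZ)
All input consumed in state s0 with stack BZ.

BZ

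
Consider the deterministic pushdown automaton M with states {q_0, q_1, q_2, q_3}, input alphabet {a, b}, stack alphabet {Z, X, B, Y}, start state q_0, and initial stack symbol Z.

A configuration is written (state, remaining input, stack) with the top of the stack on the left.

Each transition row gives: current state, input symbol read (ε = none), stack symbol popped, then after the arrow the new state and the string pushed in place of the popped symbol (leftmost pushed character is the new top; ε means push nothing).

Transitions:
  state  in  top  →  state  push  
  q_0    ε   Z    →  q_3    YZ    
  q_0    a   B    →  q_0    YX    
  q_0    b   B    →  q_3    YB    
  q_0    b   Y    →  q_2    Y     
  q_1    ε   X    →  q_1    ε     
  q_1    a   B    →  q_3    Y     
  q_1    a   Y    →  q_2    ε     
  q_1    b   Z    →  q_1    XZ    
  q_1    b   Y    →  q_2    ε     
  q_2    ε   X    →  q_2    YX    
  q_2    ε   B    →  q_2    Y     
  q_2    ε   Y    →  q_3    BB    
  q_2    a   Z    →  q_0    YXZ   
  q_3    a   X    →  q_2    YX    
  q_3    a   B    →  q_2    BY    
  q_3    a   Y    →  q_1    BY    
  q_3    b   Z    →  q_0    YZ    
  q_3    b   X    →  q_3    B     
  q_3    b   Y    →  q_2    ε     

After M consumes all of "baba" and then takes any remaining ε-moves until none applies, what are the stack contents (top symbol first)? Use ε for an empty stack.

(q_0, baba, Z) ⊢ (q_3, baba, YZ) ⊢ (q_2, aba, Z) ⊢ (q_0, ba, YXZ) ⊢ (q_2, a, YXZ) ⊢ (q_3, a, BBXZ) ⊢ (q_2, ε, BYBXZ) ⊢ (q_2, ε, YYBXZ) ⊢ (q_3, ε, BBYBXZ)
All input consumed in state q_3 with stack BBYBXZ.

BBYBXZ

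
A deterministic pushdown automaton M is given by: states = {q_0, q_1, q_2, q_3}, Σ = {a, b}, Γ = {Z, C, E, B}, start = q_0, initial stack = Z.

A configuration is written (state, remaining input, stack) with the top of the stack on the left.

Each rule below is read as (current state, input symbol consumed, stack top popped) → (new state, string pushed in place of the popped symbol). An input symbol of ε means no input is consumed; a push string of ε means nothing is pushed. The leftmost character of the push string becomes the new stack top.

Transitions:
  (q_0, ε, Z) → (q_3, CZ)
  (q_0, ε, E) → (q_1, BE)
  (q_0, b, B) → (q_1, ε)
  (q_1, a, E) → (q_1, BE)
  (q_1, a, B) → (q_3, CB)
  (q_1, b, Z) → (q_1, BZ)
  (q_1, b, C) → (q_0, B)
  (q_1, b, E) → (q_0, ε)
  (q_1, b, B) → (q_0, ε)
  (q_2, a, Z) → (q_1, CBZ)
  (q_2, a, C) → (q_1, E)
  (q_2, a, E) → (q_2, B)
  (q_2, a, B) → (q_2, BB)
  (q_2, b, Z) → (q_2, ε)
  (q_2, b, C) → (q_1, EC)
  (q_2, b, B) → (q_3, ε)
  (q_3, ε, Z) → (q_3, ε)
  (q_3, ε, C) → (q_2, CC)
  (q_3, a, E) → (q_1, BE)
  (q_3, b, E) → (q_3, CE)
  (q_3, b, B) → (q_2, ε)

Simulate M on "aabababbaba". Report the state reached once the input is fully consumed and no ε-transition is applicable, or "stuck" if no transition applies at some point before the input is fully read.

q_1

(q_0, aabababbaba, Z)
  ε-move, top Z: go to q_3, push CZ → (q_3, aabababbaba, CZ)
  ε-move, top C: go to q_2, push CC → (q_2, aabababbaba, CCZ)
  read a, top C: go to q_1, push E → (q_1, abababbaba, ECZ)
  read a, top E: go to q_1, push BE → (q_1, bababbaba, BECZ)
  read b, top B: go to q_0, push ε → (q_0, ababbaba, ECZ)
  ε-move, top E: go to q_1, push BE → (q_1, ababbaba, BECZ)
  read a, top B: go to q_3, push CB → (q_3, babbaba, CBECZ)
  ε-move, top C: go to q_2, push CC → (q_2, babbaba, CCBECZ)
  read b, top C: go to q_1, push EC → (q_1, abbaba, ECCBECZ)
  read a, top E: go to q_1, push BE → (q_1, bbaba, BECCBECZ)
  read b, top B: go to q_0, push ε → (q_0, baba, ECCBECZ)
  ε-move, top E: go to q_1, push BE → (q_1, baba, BECCBECZ)
  read b, top B: go to q_0, push ε → (q_0, aba, ECCBECZ)
  ε-move, top E: go to q_1, push BE → (q_1, aba, BECCBECZ)
  read a, top B: go to q_3, push CB → (q_3, ba, CBECCBECZ)
  ε-move, top C: go to q_2, push CC → (q_2, ba, CCBECCBECZ)
  read b, top C: go to q_1, push EC → (q_1, a, ECCBECCBECZ)
  read a, top E: go to q_1, push BE → (q_1, ε, BECCBECCBECZ)
All input consumed; M is in state q_1.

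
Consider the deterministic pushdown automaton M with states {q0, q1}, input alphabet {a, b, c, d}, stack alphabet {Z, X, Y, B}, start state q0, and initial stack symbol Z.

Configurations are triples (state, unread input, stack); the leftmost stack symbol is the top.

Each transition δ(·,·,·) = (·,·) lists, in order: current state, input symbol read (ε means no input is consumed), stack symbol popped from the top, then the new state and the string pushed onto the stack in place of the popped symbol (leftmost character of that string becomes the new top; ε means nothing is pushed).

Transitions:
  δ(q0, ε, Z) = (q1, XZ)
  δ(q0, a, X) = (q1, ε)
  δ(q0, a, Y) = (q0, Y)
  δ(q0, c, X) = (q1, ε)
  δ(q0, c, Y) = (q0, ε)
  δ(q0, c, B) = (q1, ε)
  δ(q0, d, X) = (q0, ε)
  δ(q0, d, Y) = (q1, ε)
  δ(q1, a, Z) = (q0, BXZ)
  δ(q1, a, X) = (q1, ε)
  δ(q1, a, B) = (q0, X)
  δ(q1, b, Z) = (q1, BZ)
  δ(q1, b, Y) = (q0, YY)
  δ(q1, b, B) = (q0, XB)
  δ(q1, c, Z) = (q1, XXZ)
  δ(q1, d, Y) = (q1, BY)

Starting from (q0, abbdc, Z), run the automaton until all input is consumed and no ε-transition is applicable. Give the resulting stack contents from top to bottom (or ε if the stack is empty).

(q0, abbdc, Z)
  ε-move, top Z: go to q1, push XZ → (q1, abbdc, XZ)
  read a, top X: go to q1, push ε → (q1, bbdc, Z)
  read b, top Z: go to q1, push BZ → (q1, bdc, BZ)
  read b, top B: go to q0, push XB → (q0, dc, XBZ)
  read d, top X: go to q0, push ε → (q0, c, BZ)
  read c, top B: go to q1, push ε → (q1, ε, Z)
All input consumed in state q1 with stack Z.

Z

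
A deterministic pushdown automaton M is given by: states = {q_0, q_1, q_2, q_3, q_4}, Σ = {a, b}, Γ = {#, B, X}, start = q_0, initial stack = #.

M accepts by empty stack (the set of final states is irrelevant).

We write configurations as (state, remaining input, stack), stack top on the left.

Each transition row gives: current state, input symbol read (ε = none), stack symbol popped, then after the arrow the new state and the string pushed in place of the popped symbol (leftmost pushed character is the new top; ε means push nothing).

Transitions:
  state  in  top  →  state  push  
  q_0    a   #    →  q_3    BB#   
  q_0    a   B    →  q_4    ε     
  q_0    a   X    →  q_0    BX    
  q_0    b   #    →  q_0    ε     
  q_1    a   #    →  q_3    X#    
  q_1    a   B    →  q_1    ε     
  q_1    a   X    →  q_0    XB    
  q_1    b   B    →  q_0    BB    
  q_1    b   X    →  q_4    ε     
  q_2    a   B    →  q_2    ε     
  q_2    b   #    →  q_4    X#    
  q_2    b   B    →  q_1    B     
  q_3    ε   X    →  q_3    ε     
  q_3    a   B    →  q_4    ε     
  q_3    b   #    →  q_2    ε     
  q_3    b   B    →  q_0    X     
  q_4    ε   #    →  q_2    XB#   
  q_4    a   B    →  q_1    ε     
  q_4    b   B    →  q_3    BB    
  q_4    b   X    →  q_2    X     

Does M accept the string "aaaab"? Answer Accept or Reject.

Accept

(q_0, aaaab, #) ⊢ (q_3, aaab, BB#) ⊢ (q_4, aab, B#) ⊢ (q_1, ab, #) ⊢ (q_3, b, X#) ⊢ (q_3, b, #) ⊢ (q_2, ε, ε)
All input consumed and the stack is empty.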